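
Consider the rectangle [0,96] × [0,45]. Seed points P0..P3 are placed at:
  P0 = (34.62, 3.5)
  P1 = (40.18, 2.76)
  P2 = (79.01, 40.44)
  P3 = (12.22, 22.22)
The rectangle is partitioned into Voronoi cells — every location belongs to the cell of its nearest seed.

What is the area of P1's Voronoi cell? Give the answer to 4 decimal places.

1. box [0,96]×[0,45]: [(0, 0) (96, 0) (96, 45) (0, 45)]
2. ⊥bis P1·P0 via (37.4,3.13): [(36.9834, 0) (96, 0) (96, 45) (42.9726, 45)]  |A|=2520.989
3. ⊥bis P1·P2 via (59.595,21.6): [(42.2387, 39.486) (36.9834, 0) (80.5553, 0)]  |A|=860.2388
4. ⊥bis P1·P3 via (26.2,12.49): [(43.8403, 37.8355) (41.5885, 34.6) (36.9834, 0) (80.5553, 0)]  |A|=855.7896
5. canonical 4-gon: [(43.8403, 37.8355) (41.5885, 34.6) (36.9834, 0) (80.5553, 0)]
6. shoelace: 855.7896

Area of P1's cell: 855.7896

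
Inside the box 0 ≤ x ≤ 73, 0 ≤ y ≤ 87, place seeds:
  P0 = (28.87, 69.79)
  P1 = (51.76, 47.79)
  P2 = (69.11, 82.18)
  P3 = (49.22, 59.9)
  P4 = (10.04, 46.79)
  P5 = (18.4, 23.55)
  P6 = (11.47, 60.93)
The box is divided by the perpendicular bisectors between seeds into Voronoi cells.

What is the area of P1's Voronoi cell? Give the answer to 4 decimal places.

Area of P1's cell: 1655.6626

1. box [0,73]×[0,87]: [(0, 0) (73, 0) (73, 87) (0, 87)]
2. ⊥bis P1·P0 via (40.315,58.79): [(0, 16.8441) (0, 0) (73, 0) (73, 87) (67.4281, 87)]  |A|=3985.7579
3. ⊥bis P1·P2 via (60.435,64.985): [(50.895, 69.798) (0, 16.8441) (0, 0) (73, 0) (73, 58.6459)]  |A|=3624.4503
4. ⊥bis P1·P3 via (50.49,53.845): [(31.7932, 49.9235) (0, 16.8441) (0, 0) (73, 0) (73, 58.5663)]  |A|=3296.6354
5. ⊥bis P1·P4 via (30.9,47.29): [(31.7932, 49.9235) (30.8601, 48.9527) (32.0335, 0) (73, 0) (73, 58.5663)]  |A|=2252.6674
6. ⊥bis P1·P5 via (35.08,35.67): [(31.7932, 49.9235) (30.8601, 48.9527) (31.0454, 41.2225) (60.9985, 0) (73, 0) (73, 58.5663)]  |A|=1655.6626
7. ⊥bis P1·P6 via (31.615,54.36): [(31.7932, 49.9235) (30.8601, 48.9527) (31.0454, 41.2225) (60.9985, 0) (73, 0) (73, 58.5663)]  |A|=1655.6626
8. canonical 6-gon: [(31.7932, 49.9235) (30.8601, 48.9527) (31.0454, 41.2225) (60.9985, 0) (73, 0) (73, 58.5663)]
9. shoelace: 1655.6626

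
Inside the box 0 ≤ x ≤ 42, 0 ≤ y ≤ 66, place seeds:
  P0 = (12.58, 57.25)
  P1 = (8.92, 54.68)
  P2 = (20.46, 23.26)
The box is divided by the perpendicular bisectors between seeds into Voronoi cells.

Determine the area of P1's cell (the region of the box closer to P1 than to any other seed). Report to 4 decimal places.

Area of P1's cell: 386.9237

1. box [0,42]×[0,66]: [(0, 0) (42, 0) (42, 66) (0, 66)]
2. ⊥bis P1·P0 via (10.75,55.965): [(0, 0) (42, 0) (42, 11.4611) (3.7036, 66) (0, 66)]  |A|=1727.6775
3. ⊥bis P1·P2 via (14.69,38.97): [(0, 33.5746) (21.0448, 41.304) (3.7036, 66) (0, 66)]  |A|=386.9237
4. canonical 4-gon: [(0, 33.5746) (21.0448, 41.304) (3.7036, 66) (0, 66)]
5. shoelace: 386.9237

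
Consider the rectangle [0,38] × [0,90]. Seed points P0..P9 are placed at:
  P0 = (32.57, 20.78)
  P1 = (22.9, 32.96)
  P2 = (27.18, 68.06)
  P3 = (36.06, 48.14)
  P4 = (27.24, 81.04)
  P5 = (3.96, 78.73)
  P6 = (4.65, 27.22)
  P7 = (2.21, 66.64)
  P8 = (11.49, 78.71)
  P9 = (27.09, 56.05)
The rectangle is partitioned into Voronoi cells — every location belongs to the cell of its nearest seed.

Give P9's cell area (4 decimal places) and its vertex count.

Area of P9's cell: 346.7470 (5 vertices)

1. box [0,38]×[0,90]: [(0, 0) (38, 0) (38, 90) (0, 90)]
2. ⊥bis P9·P0 via (29.83,38.415): [(0, 33.7802) (38, 39.6844) (38, 90) (0, 90)]  |A|=2024.1721
3. ⊥bis P9·P1 via (24.995,44.505): [(0, 49.0407) (38, 42.1451) (38, 90) (0, 90)]  |A|=1687.4707
4. ⊥bis P9·P2 via (27.135,62.055): [(0, 62.2583) (0, 49.0407) (38, 42.1451) (38, 61.9736)]  |A|=627.8773
5. ⊥bis P9·P3 via (31.575,52.095): [(0, 62.2583) (0, 49.0407) (24.8975, 44.5227) (38, 59.381) (38, 61.9736)]  |A|=514.9605
6. ⊥bis P9·P4 via (27.165,68.545): [(0, 62.2583) (0, 49.0407) (24.8975, 44.5227) (38, 59.381) (38, 61.9736)]  |A|=514.9605
7. ⊥bis P9·P5 via (15.525,67.39): [(10.4166, 62.1803) (0, 51.557) (0, 49.0407) (24.8975, 44.5227) (38, 59.381) (38, 61.9736)]  |A|=459.2243
8. ⊥bis P9·P6 via (15.87,41.635): [(10.4166, 62.1803) (1.3517, 52.9354) (8.2876, 47.5368) (24.8975, 44.5227) (38, 59.381) (38, 61.9736)]  |A|=440.3683
9. ⊥bis P9·P7 via (14.65,61.345): [(14.9909, 62.146) (8.7379, 47.4551) (24.8975, 44.5227) (38, 59.381) (38, 61.9736)]  |A|=346.747
10. ⊥bis P9·P8 via (19.29,67.38): [(14.9909, 62.146) (8.7379, 47.4551) (24.8975, 44.5227) (38, 59.381) (38, 61.9736)]  |A|=346.747
11. canonical 5-gon: [(14.9909, 62.146) (8.7379, 47.4551) (24.8975, 44.5227) (38, 59.381) (38, 61.9736)]
12. shoelace: 346.747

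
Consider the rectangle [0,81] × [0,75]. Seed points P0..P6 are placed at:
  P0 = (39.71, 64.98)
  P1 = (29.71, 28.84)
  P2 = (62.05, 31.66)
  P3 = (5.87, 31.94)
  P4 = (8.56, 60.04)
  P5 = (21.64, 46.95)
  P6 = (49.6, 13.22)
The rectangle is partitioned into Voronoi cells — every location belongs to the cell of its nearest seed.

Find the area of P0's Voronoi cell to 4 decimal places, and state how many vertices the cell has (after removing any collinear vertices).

Area of P0's cell: 1154.6693 (6 vertices)

1. box [0,81]×[0,75]: [(0, 0) (81, 0) (81, 75) (0, 75)]
2. ⊥bis P0·P1 via (34.71,46.91): [(0, 56.5143) (81, 34.1015) (81, 75) (0, 75)]  |A|=2405.0603
3. ⊥bis P0·P2 via (50.88,48.32): [(0, 56.5143) (44.6675, 44.1547) (81, 68.5145) (81, 75) (0, 75)]  |A|=1779.9052
4. ⊥bis P0·P3 via (22.79,48.46): [(0, 71.8018) (20.4512, 50.8554) (44.6675, 44.1547) (81, 68.5145) (81, 75) (0, 75)]  |A|=1623.5814
5. ⊥bis P0·P4 via (24.135,62.51): [(26.2372, 49.2544) (44.6675, 44.1547) (81, 68.5145) (81, 75) (22.1542, 75)]  |A|=1252.2127
6. ⊥bis P0·P5 via (30.675,55.965): [(24.1332, 62.5213) (41.6169, 44.9989) (44.6675, 44.1547) (81, 68.5145) (81, 75) (22.1542, 75)]  |A|=1154.6693
7. ⊥bis P0·P6 via (44.655,39.1): [(24.1332, 62.5213) (41.6169, 44.9989) (44.6675, 44.1547) (81, 68.5145) (81, 75) (22.1542, 75)]  |A|=1154.6693
8. canonical 6-gon: [(24.1332, 62.5213) (41.6169, 44.9989) (44.6675, 44.1547) (81, 68.5145) (81, 75) (22.1542, 75)]
9. shoelace: 1154.6693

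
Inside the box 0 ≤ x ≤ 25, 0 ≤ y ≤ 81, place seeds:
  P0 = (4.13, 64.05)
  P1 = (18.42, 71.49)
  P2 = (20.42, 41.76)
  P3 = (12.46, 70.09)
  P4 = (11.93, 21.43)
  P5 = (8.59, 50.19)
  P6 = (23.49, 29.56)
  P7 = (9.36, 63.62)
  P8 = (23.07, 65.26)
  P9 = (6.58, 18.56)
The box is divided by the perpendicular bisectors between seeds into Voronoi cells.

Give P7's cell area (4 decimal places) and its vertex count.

Area of P7's cell: 97.7038 (4 vertices)

1. box [0,25]×[0,81]: [(0, 0) (25, 0) (25, 81) (0, 81)]
2. ⊥bis P7·P0 via (6.745,63.835): [(1.4966, 0) (25, 0) (25, 81) (8.1563, 81)]  |A|=1634.0581
3. ⊥bis P7·P1 via (13.89,67.555): [(7.6422, 74.7475) (1.4966, 0) (25, 0) (25, 54.7651)]  |A|=1353.7103
4. ⊥bis P7·P2 via (14.89,52.69): [(23.1655, 56.877) (7.6422, 74.7475) (5.4354, 47.9065)]  |A|=228.0493
5. ⊥bis P7·P3 via (10.91,66.855): [(23.1655, 56.877) (17.0561, 63.9102) (7.1417, 68.6605) (5.4354, 47.9065)]  |A|=196.6864
6. ⊥bis P7·P4 via (10.645,42.525): [(23.1655, 56.877) (17.0561, 63.9102) (7.1417, 68.6605) (5.4354, 47.9065)]  |A|=196.6864
7. ⊥bis P7·P5 via (8.975,56.905): [(21.7709, 56.1714) (23.1655, 56.877) (17.0561, 63.9102) (7.1417, 68.6605) (6.1884, 57.0648)]  |A|=124.9954
8. ⊥bis P7·P6 via (16.425,46.59): [(21.7709, 56.1714) (23.1655, 56.877) (17.0561, 63.9102) (7.1417, 68.6605) (6.1884, 57.0648)]  |A|=124.9954
9. ⊥bis P7·P8 via (16.215,64.44): [(17.1726, 56.435) (16.2311, 64.3055) (7.1417, 68.6605) (6.1884, 57.0648)]  |A|=97.7038
10. ⊥bis P7·P9 via (7.97,41.09): [(17.1726, 56.435) (16.2311, 64.3055) (7.1417, 68.6605) (6.1884, 57.0648)]  |A|=97.7038
11. canonical 4-gon: [(17.1726, 56.435) (16.2311, 64.3055) (7.1417, 68.6605) (6.1884, 57.0648)]
12. shoelace: 97.7038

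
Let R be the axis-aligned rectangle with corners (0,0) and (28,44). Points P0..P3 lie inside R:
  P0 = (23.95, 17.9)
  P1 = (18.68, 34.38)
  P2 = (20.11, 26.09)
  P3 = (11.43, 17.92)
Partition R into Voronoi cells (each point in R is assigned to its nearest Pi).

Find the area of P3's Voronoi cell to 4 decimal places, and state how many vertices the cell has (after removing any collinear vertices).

Area of P3's cell: 490.4345 (5 vertices)

1. box [0,28]×[0,44]: [(0, 0) (28, 0) (28, 44) (0, 44)]
2. ⊥bis P3·P0 via (17.69,17.91): [(0, 0) (17.6614, 0) (17.7317, 44) (0, 44)]  |A|=778.6475
3. ⊥bis P3·P1 via (15.055,26.15): [(0, 32.7812) (0, 0) (17.6614, 0) (17.7013, 24.9844)]  |A|=510.7642
4. ⊥bis P3·P2 via (15.77,22.005): [(9.612, 28.5475) (0, 32.7812) (0, 0) (17.6614, 0) (17.6933, 19.9617)]  |A|=490.4345
5. canonical 5-gon: [(9.612, 28.5475) (0, 32.7812) (0, 0) (17.6614, 0) (17.6933, 19.9617)]
6. shoelace: 490.4345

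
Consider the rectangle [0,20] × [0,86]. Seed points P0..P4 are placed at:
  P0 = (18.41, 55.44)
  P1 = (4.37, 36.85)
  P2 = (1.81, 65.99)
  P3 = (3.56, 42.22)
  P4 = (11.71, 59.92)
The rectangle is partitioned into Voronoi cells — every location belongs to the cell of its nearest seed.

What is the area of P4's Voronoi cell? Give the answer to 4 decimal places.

Area of P4's cell: 267.7334

1. box [0,20]×[0,86]: [(0, 0) (20, 0) (20, 86) (0, 86)]
2. ⊥bis P4·P0 via (15.06,57.68): [(0, 35.1572) (20, 65.0679) (20, 86) (0, 86)]  |A|=717.7482
3. ⊥bis P4·P1 via (8.04,48.385): [(0, 50.943) (8.7037, 48.1739) (20, 65.0679) (20, 86) (0, 86)]  |A|=649.0512
4. ⊥bis P4·P2 via (6.76,62.955): [(0, 51.9296) (0, 50.943) (8.7037, 48.1739) (20, 65.0679) (20, 84.5491)]  |A|=293.8382
5. ⊥bis P4·P3 via (7.635,51.07): [(1.2699, 54.0008) (9.9327, 50.012) (20, 65.0679) (20, 84.5491)]  |A|=267.7334
6. canonical 4-gon: [(1.2699, 54.0008) (9.9327, 50.012) (20, 65.0679) (20, 84.5491)]
7. shoelace: 267.7334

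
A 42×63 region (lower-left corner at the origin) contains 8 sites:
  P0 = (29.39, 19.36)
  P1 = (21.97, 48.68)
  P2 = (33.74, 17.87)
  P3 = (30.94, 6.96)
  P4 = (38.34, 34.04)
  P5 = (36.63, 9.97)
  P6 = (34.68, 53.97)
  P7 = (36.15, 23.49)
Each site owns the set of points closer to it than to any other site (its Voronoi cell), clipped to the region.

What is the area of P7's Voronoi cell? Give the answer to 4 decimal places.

Area of P7's cell: 107.9199

1. box [0,42]×[0,63]: [(0, 0) (42, 0) (42, 63) (0, 63)]
2. ⊥bis P7·P0 via (32.77,21.425): [(42, 6.3173) (42, 63) (7.3699, 63)]  |A|=981.4641
3. ⊥bis P7·P1 via (29.06,36.085): [(25.1561, 33.8874) (42, 6.3173) (42, 43.3692)]  |A|=312.0489
4. ⊥bis P7·P2 via (34.945,20.68): [(25.1561, 33.8874) (32.6146, 21.6793) (42, 17.6546) (42, 43.3692)]  |A|=258.8463
5. ⊥bis P7·P3 via (33.545,15.225): [(25.1561, 33.8874) (32.6146, 21.6793) (42, 17.6546) (42, 43.3692)]  |A|=258.8463
6. ⊥bis P7·P4 via (37.245,28.765): [(26.9844, 30.8949) (32.6146, 21.6793) (42, 17.6546) (42, 27.7779)]  |A|=107.9199
7. ⊥bis P7·P5 via (36.39,16.73): [(26.9844, 30.8949) (32.6146, 21.6793) (42, 17.6546) (42, 27.7779)]  |A|=107.9199
8. ⊥bis P7·P6 via (35.415,38.73): [(26.9844, 30.8949) (32.6146, 21.6793) (42, 17.6546) (42, 27.7779)]  |A|=107.9199
9. canonical 4-gon: [(26.9844, 30.8949) (32.6146, 21.6793) (42, 17.6546) (42, 27.7779)]
10. shoelace: 107.9199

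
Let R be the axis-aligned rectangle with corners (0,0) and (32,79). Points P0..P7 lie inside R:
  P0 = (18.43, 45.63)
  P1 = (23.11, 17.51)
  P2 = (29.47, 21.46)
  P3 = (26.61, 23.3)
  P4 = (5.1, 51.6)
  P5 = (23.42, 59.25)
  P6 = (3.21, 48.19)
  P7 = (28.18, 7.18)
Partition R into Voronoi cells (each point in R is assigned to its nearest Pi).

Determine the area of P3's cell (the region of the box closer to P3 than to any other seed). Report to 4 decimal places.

Area of P3's cell: 209.9829

1. box [0,32]×[0,79]: [(0, 0) (32, 0) (32, 79) (0, 79)]
2. ⊥bis P3·P0 via (22.52,34.465): [(0, 26.2154) (0, 0) (32, 0) (32, 37.9377)]  |A|=1026.4503
3. ⊥bis P3·P1 via (24.86,20.405): [(9.4943, 29.6934) (32, 16.0889) (32, 37.9377)]  |A|=245.8609
4. ⊥bis P3·P2 via (28.04,22.38): [(9.4943, 29.6934) (26.2347, 19.574) (32, 28.5352) (32, 37.9377)]  |A|=209.9829
5. ⊥bis P3·P4 via (15.855,37.45): [(9.4943, 29.6934) (26.2347, 19.574) (32, 28.5352) (32, 37.9377)]  |A|=209.9829
6. ⊥bis P3·P5 via (25.015,41.275): [(9.4943, 29.6934) (26.2347, 19.574) (32, 28.5352) (32, 37.9377)]  |A|=209.9829
7. ⊥bis P3·P6 via (14.91,35.745): [(9.4943, 29.6934) (26.2347, 19.574) (32, 28.5352) (32, 37.9377)]  |A|=209.9829
8. ⊥bis P3·P7 via (27.395,15.24): [(9.4943, 29.6934) (26.2347, 19.574) (32, 28.5352) (32, 37.9377)]  |A|=209.9829
9. canonical 4-gon: [(9.4943, 29.6934) (26.2347, 19.574) (32, 28.5352) (32, 37.9377)]
10. shoelace: 209.9829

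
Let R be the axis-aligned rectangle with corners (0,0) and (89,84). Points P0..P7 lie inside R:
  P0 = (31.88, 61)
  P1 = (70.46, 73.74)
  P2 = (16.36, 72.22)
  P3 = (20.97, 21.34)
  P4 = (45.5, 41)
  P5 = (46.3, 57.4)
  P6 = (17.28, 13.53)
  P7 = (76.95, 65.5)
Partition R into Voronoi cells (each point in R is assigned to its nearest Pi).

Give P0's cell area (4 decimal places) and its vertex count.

1. box [0,89]×[0,84]: [(0, 0) (89, 0) (89, 84) (0, 84)]
2. ⊥bis P0·P1 via (51.17,67.37): [(0, 0) (73.4171, 0) (45.6784, 84) (0, 84)]  |A|=5002.0114
3. ⊥bis P0·P2 via (24.12,66.61): [(0, 33.2461) (0, 0) (73.4171, 0) (45.6784, 84) (36.6919, 84)]  |A|=4070.884
4. ⊥bis P0·P3 via (26.425,41.17): [(9.1616, 45.9189) (63.1588, 31.065) (45.6784, 84) (36.6919, 84)]  |A|=1470.4503
5. ⊥bis P0·P4 via (38.69,51): [(9.1616, 45.9189) (24.8796, 41.5951) (53.292, 60.944) (45.6784, 84) (36.6919, 84)]  |A|=950.528
6. ⊥bis P0·P5 via (39.09,59.2): [(9.1616, 45.9189) (24.8796, 41.5951) (36.7054, 49.6485) (45.2814, 84) (36.6919, 84)]  |A|=709.4994
7. ⊥bis P0·P6 via (24.58,37.265): [(9.1616, 45.9189) (24.8796, 41.5951) (36.7054, 49.6485) (45.2814, 84) (36.6919, 84)]  |A|=709.4994
8. ⊥bis P0·P7 via (54.415,63.25): [(9.1616, 45.9189) (24.8796, 41.5951) (36.7054, 49.6485) (45.2814, 84) (36.6919, 84)]  |A|=709.4994
9. canonical 5-gon: [(9.1616, 45.9189) (24.8796, 41.5951) (36.7054, 49.6485) (45.2814, 84) (36.6919, 84)]
10. shoelace: 709.4994

Area of P0's cell: 709.4994 (5 vertices)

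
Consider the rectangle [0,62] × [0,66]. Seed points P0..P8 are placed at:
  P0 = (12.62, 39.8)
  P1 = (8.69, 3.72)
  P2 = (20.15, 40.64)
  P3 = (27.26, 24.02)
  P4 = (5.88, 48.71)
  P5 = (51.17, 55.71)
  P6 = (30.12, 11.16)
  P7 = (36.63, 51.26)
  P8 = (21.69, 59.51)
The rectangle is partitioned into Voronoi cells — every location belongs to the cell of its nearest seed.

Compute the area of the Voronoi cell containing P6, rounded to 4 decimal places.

Area of P6's cell: 861.9978

1. box [0,62]×[0,66]: [(0, 0) (62, 0) (62, 66) (0, 66)]
2. ⊥bis P6·P0 via (21.37,25.48): [(0, 12.4222) (0, 0) (62, 0) (62, 50.3063)]  |A|=1944.5837
3. ⊥bis P6·P1 via (19.405,7.44): [(14.5819, 21.3323) (21.988, 0) (62, 0) (62, 50.3063)]  |A|=1619.4869
4. ⊥bis P6·P2 via (25.135,25.9): [(18.2425, 23.569) (14.5819, 21.3323) (21.988, 0) (62, 0) (62, 38.3676)]  |A|=1358.2826
5. ⊥bis P6·P3 via (28.69,17.59): [(16.7992, 14.9456) (21.988, 0) (62, 0) (62, 24.998)]  |A|=863.9646
6. ⊥bis P6·P4 via (18,29.935): [(16.7992, 14.9456) (21.988, 0) (62, 0) (62, 24.998)]  |A|=863.9646
7. ⊥bis P6·P5 via (40.645,33.435): [(59.6208, 24.4689) (16.7992, 14.9456) (21.988, 0) (62, 0) (62, 23.3447)]  |A|=861.9978
8. ⊥bis P6·P7 via (33.375,31.21): [(59.6208, 24.4689) (16.7992, 14.9456) (21.988, 0) (62, 0) (62, 23.3447)]  |A|=861.9978
9. ⊥bis P6·P8 via (25.905,35.335): [(59.6208, 24.4689) (16.7992, 14.9456) (21.988, 0) (62, 0) (62, 23.3447)]  |A|=861.9978
10. canonical 5-gon: [(59.6208, 24.4689) (16.7992, 14.9456) (21.988, 0) (62, 0) (62, 23.3447)]
11. shoelace: 861.9978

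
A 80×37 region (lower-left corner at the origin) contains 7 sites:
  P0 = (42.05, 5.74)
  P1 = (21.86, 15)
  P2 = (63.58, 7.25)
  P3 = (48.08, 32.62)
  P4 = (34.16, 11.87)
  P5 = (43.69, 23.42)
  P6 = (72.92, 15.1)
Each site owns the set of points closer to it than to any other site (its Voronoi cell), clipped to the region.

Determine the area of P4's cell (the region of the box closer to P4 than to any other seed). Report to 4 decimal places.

Area of P4's cell: 222.9197

1. box [0,80]×[0,37]: [(0, 0) (80, 0) (80, 37) (0, 37)]
2. ⊥bis P4·P0 via (38.105,8.805): [(0, 0) (31.2641, 0) (60.0106, 37) (0, 37)]  |A|=1688.5825
3. ⊥bis P4·P1 via (28.01,13.435): [(24.5912, 0) (31.2641, 0) (60.0106, 37) (34.0066, 37)]  |A|=604.5232
4. ⊥bis P4·P2 via (48.87,9.56): [(24.5912, 0) (31.2641, 0) (51.4485, 25.9795) (53.1791, 37) (34.0066, 37)]  |A|=566.8798
5. ⊥bis P4·P3 via (41.12,22.245): [(31.8367, 28.4727) (24.5912, 0) (31.2641, 0) (46.0023, 18.9697)]  |A|=299.3855
6. ⊥bis P4·P5 via (38.925,17.645): [(30.7895, 24.3577) (24.5912, 0) (31.2641, 0) (42.6105, 14.6041)]  |A|=222.9197
7. ⊥bis P4·P6 via (53.54,13.485): [(30.7895, 24.3577) (24.5912, 0) (31.2641, 0) (42.6105, 14.6041)]  |A|=222.9197
8. canonical 4-gon: [(30.7895, 24.3577) (24.5912, 0) (31.2641, 0) (42.6105, 14.6041)]
9. shoelace: 222.9197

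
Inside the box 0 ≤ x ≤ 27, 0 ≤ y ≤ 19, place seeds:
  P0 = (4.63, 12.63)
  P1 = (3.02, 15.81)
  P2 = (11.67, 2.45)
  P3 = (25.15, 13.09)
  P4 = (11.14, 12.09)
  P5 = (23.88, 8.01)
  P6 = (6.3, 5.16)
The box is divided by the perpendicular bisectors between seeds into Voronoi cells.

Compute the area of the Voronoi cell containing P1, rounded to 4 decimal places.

1. box [0,27]×[0,19]: [(0, 0) (27, 0) (27, 19) (0, 19)]
2. ⊥bis P1·P0 via (3.825,14.22): [(0, 12.2834) (13.2662, 19) (0, 19)]  |A|=44.5517
3. ⊥bis P1·P2 via (7.345,9.13): [(0, 12.2834) (13.2662, 19) (0, 19)]  |A|=44.5517
4. ⊥bis P1·P3 via (14.085,14.45): [(0, 12.2834) (13.2662, 19) (0, 19)]  |A|=44.5517
5. ⊥bis P1·P4 via (7.08,13.95): [(0, 12.2834) (8.224, 16.4472) (9.3935, 19) (0, 19)]  |A|=39.6086
6. ⊥bis P1·P5 via (13.45,11.91): [(0, 12.2834) (8.224, 16.4472) (9.3935, 19) (0, 19)]  |A|=39.6086
7. ⊥bis P1·P6 via (4.66,10.485): [(0, 12.2834) (8.224, 16.4472) (9.3935, 19) (0, 19)]  |A|=39.6086
8. canonical 4-gon: [(0, 12.2834) (8.224, 16.4472) (9.3935, 19) (0, 19)]
9. shoelace: 39.6086

Area of P1's cell: 39.6086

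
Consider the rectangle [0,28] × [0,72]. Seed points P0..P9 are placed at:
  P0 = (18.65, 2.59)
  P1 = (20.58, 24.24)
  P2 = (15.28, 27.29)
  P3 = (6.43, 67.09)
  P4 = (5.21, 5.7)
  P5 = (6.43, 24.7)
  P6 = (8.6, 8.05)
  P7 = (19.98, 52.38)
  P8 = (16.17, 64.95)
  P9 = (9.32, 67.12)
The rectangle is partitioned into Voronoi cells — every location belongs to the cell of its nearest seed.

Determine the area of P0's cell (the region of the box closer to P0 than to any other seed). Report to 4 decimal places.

Area of P0's cell: 179.6129

1. box [0,28]×[0,72]: [(0, 0) (28, 0) (28, 72) (0, 72)]
2. ⊥bis P0·P1 via (19.615,13.415): [(0, 15.1636) (0, 0) (28, 0) (28, 12.6675)]  |A|=389.6355
3. ⊥bis P0·P2 via (16.965,14.94): [(11.252, 14.1605) (0, 12.6253) (0, 0) (28, 0) (28, 12.6675)]  |A|=375.3553
4. ⊥bis P0·P3 via (12.54,34.84): [(11.252, 14.1605) (0, 12.6253) (0, 0) (28, 0) (28, 12.6675)]  |A|=375.3553
5. ⊥bis P0·P4 via (11.93,4.145): [(14.187, 13.8989) (10.9709, 0) (28, 0) (28, 12.6675)]  |A|=205.831
6. ⊥bis P0·P5 via (12.54,13.645): [(14.187, 13.8989) (10.9709, 0) (28, 0) (28, 12.6675)]  |A|=205.831
7. ⊥bis P0·P6 via (13.625,5.32): [(18.0964, 13.5504) (11.146, 0.7571) (10.9709, 0) (28, 0) (28, 12.6675)]  |A|=179.6129
8. ⊥bis P0·P7 via (19.315,27.485): [(18.0964, 13.5504) (11.146, 0.7571) (10.9709, 0) (28, 0) (28, 12.6675)]  |A|=179.6129
9. ⊥bis P0·P8 via (17.41,33.77): [(18.0964, 13.5504) (11.146, 0.7571) (10.9709, 0) (28, 0) (28, 12.6675)]  |A|=179.6129
10. ⊥bis P0·P9 via (13.985,34.855): [(18.0964, 13.5504) (11.146, 0.7571) (10.9709, 0) (28, 0) (28, 12.6675)]  |A|=179.6129
11. canonical 5-gon: [(18.0964, 13.5504) (11.146, 0.7571) (10.9709, 0) (28, 0) (28, 12.6675)]
12. shoelace: 179.6129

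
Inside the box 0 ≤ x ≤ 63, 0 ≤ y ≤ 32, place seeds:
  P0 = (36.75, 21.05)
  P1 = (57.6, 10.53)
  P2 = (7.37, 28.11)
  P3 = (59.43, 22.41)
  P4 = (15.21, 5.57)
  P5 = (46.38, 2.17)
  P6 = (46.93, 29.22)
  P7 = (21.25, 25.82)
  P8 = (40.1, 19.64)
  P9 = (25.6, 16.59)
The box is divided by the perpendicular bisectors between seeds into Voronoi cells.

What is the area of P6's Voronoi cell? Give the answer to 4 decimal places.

Area of P6's cell: 133.8134

1. box [0,63]×[0,32]: [(0, 0) (63, 0) (63, 32) (0, 32)]
2. ⊥bis P6·P0 via (41.84,25.135): [(62.0122, 0) (63, 0) (63, 32) (36.3305, 32)]  |A|=442.5174
3. ⊥bis P6·P1 via (52.265,19.875): [(48.0107, 17.4462) (63, 26.0035) (63, 32) (36.3305, 32)]  |A|=239.0127
4. ⊥bis P6·P2 via (27.15,28.665): [(48.0107, 17.4462) (63, 26.0035) (63, 32) (36.3305, 32)]  |A|=239.0127
5. ⊥bis P6·P3 via (53.18,25.815): [(48.0107, 17.4462) (48.8961, 17.9517) (56.5496, 32) (36.3305, 32)]  |A|=151.4172
6. ⊥bis P6·P4 via (31.07,17.395): [(48.0107, 17.4462) (48.8961, 17.9517) (56.5496, 32) (36.3305, 32)]  |A|=151.4172
7. ⊥bis P6·P5 via (46.655,15.695): [(48.0107, 17.4462) (48.8961, 17.9517) (56.5496, 32) (36.3305, 32)]  |A|=151.4172
8. ⊥bis P6·P7 via (34.09,27.52): [(48.0107, 17.4462) (48.8961, 17.9517) (56.5496, 32) (36.3305, 32)]  |A|=151.4172
9. ⊥bis P6·P8 via (43.515,24.43): [(40.9223, 26.2784) (49.9327, 19.8545) (56.5496, 32) (36.3305, 32)]  |A|=133.8134
10. ⊥bis P6·P9 via (36.265,22.905): [(40.9223, 26.2784) (49.9327, 19.8545) (56.5496, 32) (36.3305, 32)]  |A|=133.8134
11. canonical 4-gon: [(40.9223, 26.2784) (49.9327, 19.8545) (56.5496, 32) (36.3305, 32)]
12. shoelace: 133.8134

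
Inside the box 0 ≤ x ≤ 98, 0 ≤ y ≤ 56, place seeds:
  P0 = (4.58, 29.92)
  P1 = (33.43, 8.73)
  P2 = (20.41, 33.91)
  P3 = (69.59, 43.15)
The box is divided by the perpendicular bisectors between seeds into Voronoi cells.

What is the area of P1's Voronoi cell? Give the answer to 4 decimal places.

Area of P1's cell: 1267.0360

1. box [0,98]×[0,56]: [(0, 0) (98, 0) (98, 56) (0, 56)]
2. ⊥bis P1·P0 via (19.005,19.325): [(4.811, 0) (98, 0) (98, 56) (45.9424, 56)]  |A|=4066.9054
3. ⊥bis P1·P2 via (26.92,21.32): [(16.5208, 15.9428) (4.811, 0) (98, 0) (98, 56) (93.9893, 56)]  |A|=3104.5933
4. ⊥bis P1·P3 via (51.51,25.94): [(46.3462, 31.3648) (16.5208, 15.9428) (4.811, 0) (76.2018, 0)]  |A|=1267.036
5. canonical 4-gon: [(46.3462, 31.3648) (16.5208, 15.9428) (4.811, 0) (76.2018, 0)]
6. shoelace: 1267.036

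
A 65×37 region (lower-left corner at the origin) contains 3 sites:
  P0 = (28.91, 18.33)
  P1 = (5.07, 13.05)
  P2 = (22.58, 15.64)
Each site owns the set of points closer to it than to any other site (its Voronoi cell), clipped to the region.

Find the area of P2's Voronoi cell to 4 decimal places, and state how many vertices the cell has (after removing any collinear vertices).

Area of P2's cell: 439.9586 (4 vertices)

1. box [0,65]×[0,37]: [(0, 0) (65, 0) (65, 37) (0, 37)]
2. ⊥bis P2·P0 via (25.745,16.985): [(0, 0) (32.963, 0) (17.2394, 37) (0, 37)]  |A|=928.7438
3. ⊥bis P2·P1 via (13.825,14.345): [(15.9468, 0) (32.963, 0) (17.2394, 37) (10.474, 37)]  |A|=439.9586
4. canonical 4-gon: [(15.9468, 0) (32.963, 0) (17.2394, 37) (10.474, 37)]
5. shoelace: 439.9586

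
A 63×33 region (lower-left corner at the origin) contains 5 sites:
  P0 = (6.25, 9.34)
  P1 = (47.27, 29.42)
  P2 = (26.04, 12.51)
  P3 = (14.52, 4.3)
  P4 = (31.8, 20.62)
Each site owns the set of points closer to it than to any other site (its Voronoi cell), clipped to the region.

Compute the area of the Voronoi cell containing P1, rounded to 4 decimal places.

Area of P1's cell: 614.4091

1. box [0,63]×[0,33]: [(0, 0) (63, 0) (63, 33) (0, 33)]
2. ⊥bis P1·P0 via (26.76,19.38): [(36.2468, 0) (63, 0) (63, 33) (20.0928, 33)]  |A|=1149.3963
3. ⊥bis P1·P2 via (36.655,20.965): [(53.3539, 0) (63, 0) (63, 33) (27.0689, 33)]  |A|=752.0226
4. ⊥bis P1·P3 via (30.895,16.86): [(53.3539, 0) (63, 0) (63, 33) (27.0689, 33)]  |A|=752.0226
5. ⊥bis P1·P4 via (39.535,25.02): [(53.7674, 0) (63, 0) (63, 33) (34.9956, 33)]  |A|=614.4091
6. canonical 4-gon: [(53.7674, 0) (63, 0) (63, 33) (34.9956, 33)]
7. shoelace: 614.4091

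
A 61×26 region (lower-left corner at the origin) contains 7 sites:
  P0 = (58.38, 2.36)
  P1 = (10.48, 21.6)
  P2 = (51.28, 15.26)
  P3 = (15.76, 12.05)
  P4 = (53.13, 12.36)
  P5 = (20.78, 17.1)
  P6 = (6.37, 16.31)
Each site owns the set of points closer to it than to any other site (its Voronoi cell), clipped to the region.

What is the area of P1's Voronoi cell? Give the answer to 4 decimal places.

1. box [0,61]×[0,26]: [(0, 0) (61, 0) (61, 26) (0, 26)]
2. ⊥bis P1·P0 via (34.43,11.98): [(0, 0) (29.618, 0) (40.0614, 26) (0, 26)]  |A|=905.8323
3. ⊥bis P1·P2 via (30.88,18.43): [(0, 0) (28.0161, 0) (32.0563, 26) (0, 26)]  |A|=780.9417
4. ⊥bis P1·P3 via (13.12,16.825): [(0, 9.5712) (29.7149, 26) (0, 26)]  |A|=244.0901
5. ⊥bis P1·P4 via (31.805,16.98): [(0, 9.5712) (29.7149, 26) (0, 26)]  |A|=244.0901
6. ⊥bis P1·P5 via (15.63,19.35): [(0, 9.5712) (14.9749, 17.8505) (18.5353, 26) (0, 26)]  |A|=198.5362
7. ⊥bis P1·P6 via (8.425,18.955): [(0, 25.5007) (11.9787, 16.194) (14.9749, 17.8505) (18.5353, 26) (0, 26)]  |A|=103.129
8. canonical 5-gon: [(0, 25.5007) (11.9787, 16.194) (14.9749, 17.8505) (18.5353, 26) (0, 26)]
9. shoelace: 103.129

Area of P1's cell: 103.1290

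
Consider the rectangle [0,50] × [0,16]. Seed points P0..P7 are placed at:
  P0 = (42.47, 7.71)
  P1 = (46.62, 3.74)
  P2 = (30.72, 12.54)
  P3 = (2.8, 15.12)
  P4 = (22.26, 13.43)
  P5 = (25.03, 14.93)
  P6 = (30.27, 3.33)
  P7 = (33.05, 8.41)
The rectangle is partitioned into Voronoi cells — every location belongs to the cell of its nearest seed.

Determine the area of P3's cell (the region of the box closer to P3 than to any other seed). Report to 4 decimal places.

Area of P3's cell: 191.7608

1. box [0,50]×[0,16]: [(0, 0) (50, 0) (50, 16) (0, 16)]
2. ⊥bis P3·P0 via (22.635,11.415): [(0, 0) (20.5028, 0) (23.4914, 16) (0, 16)]  |A|=351.9537
3. ⊥bis P3·P1 via (24.71,9.43): [(0, 0) (20.5028, 0) (23.4914, 16) (0, 16)]  |A|=351.9537
4. ⊥bis P3·P2 via (16.76,13.83): [(0, 0) (15.482, 0) (16.9605, 16) (0, 16)]  |A|=259.5403
5. ⊥bis P3·P4 via (12.53,14.275): [(0, 0) (11.2903, 0) (12.6798, 16) (0, 16)]  |A|=191.7608
6. ⊥bis P3·P5 via (13.915,15.025): [(0, 0) (11.2903, 0) (12.6798, 16) (0, 16)]  |A|=191.7608
7. ⊥bis P3·P6 via (16.535,9.225): [(0, 0) (11.2903, 0) (12.6798, 16) (0, 16)]  |A|=191.7608
8. ⊥bis P3·P7 via (17.925,11.765): [(0, 0) (11.2903, 0) (12.6798, 16) (0, 16)]  |A|=191.7608
9. canonical 4-gon: [(0, 0) (11.2903, 0) (12.6798, 16) (0, 16)]
10. shoelace: 191.7608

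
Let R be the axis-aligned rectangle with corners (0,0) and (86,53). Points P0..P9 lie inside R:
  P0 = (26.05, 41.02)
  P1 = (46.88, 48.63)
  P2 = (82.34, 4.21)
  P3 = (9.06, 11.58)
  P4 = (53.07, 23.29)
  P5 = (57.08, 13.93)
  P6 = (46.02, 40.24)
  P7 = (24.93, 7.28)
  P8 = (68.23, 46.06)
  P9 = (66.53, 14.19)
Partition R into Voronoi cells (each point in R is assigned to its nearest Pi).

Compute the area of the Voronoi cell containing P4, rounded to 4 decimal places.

1. box [0,86]×[0,53]: [(0, 0) (86, 0) (86, 53) (0, 53)]
2. ⊥bis P4·P0 via (39.56,32.155): [(18.4605, 0) (86, 0) (86, 53) (53.2381, 53)]  |A|=2657.9872
3. ⊥bis P4·P1 via (49.975,35.96): [(40.5453, 33.6565) (18.4605, 0) (86, 0) (86, 44.7601)]  |A|=2153.8515
4. ⊥bis P4·P2 via (67.705,13.75): [(40.5453, 33.6565) (18.4605, 0) (58.7419, 0) (86, 41.8158) (86, 44.7601)]  |A|=1583.9425
5. ⊥bis P4·P3 via (31.065,17.435): [(40.5453, 33.6565) (30.7292, 18.6971) (35.704, 0) (58.7419, 0) (86, 41.8158) (86, 44.7601)]  |A|=1422.7406
6. ⊥bis P4·P5 via (55.075,18.61): [(40.5453, 33.6565) (30.7292, 18.6971) (33.2412, 9.256) (76.9945, 28.0007) (86, 41.8158) (86, 44.7601)]  |A|=874.6295
7. ⊥bis P4·P6 via (49.545,31.765): [(73.3721, 41.6754) (35.4599, 25.9066) (30.7292, 18.6971) (33.2412, 9.256) (76.9945, 28.0007) (86, 41.8158) (86, 44.7601)]  |A|=767.8161
8. ⊥bis P4·P7 via (39,15.285): [(73.3721, 41.6754) (35.4599, 25.9066) (34.1193, 23.8635) (40.6293, 12.4212) (76.9945, 28.0007) (86, 41.8158) (86, 44.7601)]  |A|=692.7524
9. ⊥bis P4·P8 via (60.65,34.675): [(59.0702, 35.7268) (35.4599, 25.9066) (34.1193, 23.8635) (40.6293, 12.4212) (73.1491, 26.3533)]  |A|=449.3857
10. ⊥bis P4·P9 via (59.8,18.74): [(67.4931, 30.119) (59.0702, 35.7268) (35.4599, 25.9066) (34.1193, 23.8635) (40.6293, 12.4212) (61.6029, 21.4067)]  |A|=413.657
11. canonical 6-gon: [(67.4931, 30.119) (59.0702, 35.7268) (35.4599, 25.9066) (34.1193, 23.8635) (40.6293, 12.4212) (61.6029, 21.4067)]
12. shoelace: 413.657

Area of P4's cell: 413.6570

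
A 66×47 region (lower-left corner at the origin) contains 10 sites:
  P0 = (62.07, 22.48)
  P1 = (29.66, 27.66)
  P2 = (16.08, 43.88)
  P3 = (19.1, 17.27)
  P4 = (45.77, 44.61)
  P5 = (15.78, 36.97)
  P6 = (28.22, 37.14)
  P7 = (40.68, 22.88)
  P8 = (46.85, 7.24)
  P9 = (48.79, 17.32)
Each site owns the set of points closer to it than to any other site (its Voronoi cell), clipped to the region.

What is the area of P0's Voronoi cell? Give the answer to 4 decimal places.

Area of P0's cell: 337.3509

1. box [0,66]×[0,47]: [(0, 0) (66, 0) (66, 47) (0, 47)]
2. ⊥bis P0·P1 via (45.865,25.07): [(41.8581, 0) (66, 0) (66, 47) (49.37, 47)]  |A|=958.1387
3. ⊥bis P0·P2 via (39.075,33.18): [(41.8581, 0) (66, 0) (66, 47) (49.37, 47)]  |A|=958.1387
4. ⊥bis P0·P3 via (40.585,19.875): [(42.5045, 4.044) (42.9948, 0) (66, 0) (66, 47) (49.37, 47)]  |A|=955.8403
5. ⊥bis P0·P4 via (53.92,33.545): [(46.3255, 27.9512) (42.5045, 4.044) (42.9948, 0) (66, 0) (66, 42.4426)]  |A|=752.6176
6. ⊥bis P0·P5 via (38.925,29.725): [(46.3255, 27.9512) (42.5045, 4.044) (42.9948, 0) (66, 0) (66, 42.4426)]  |A|=752.6176
7. ⊥bis P0·P6 via (45.145,29.81): [(46.3255, 27.9512) (42.5045, 4.044) (42.9948, 0) (66, 0) (66, 42.4426)]  |A|=752.6176
8. ⊥bis P0·P7 via (51.375,22.68): [(51.5455, 31.796) (50.9509, 0) (66, 0) (66, 42.4426)]  |A|=545.9951
9. ⊥bis P0·P8 via (54.46,14.86): [(51.5455, 31.796) (51.288, 18.0278) (66, 3.3351) (66, 42.4426)]  |A|=385.8102
10. ⊥bis P0·P9 via (55.43,19.9): [(51.5455, 31.796) (51.5116, 29.9846) (59.2452, 10.0811) (66, 3.3351) (66, 42.4426)]  |A|=337.3509
11. canonical 5-gon: [(51.5455, 31.796) (51.5116, 29.9846) (59.2452, 10.0811) (66, 3.3351) (66, 42.4426)]
12. shoelace: 337.3509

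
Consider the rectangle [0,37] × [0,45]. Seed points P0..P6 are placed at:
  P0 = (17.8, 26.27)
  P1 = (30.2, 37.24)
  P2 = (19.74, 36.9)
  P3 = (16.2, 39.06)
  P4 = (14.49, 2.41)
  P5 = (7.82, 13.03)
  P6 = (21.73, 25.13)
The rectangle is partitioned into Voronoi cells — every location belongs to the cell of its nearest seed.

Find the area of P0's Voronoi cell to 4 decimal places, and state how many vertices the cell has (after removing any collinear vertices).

Area of P0's cell: 181.1315 (5 vertices)

1. box [0,37]×[0,45]: [(0, 0) (37, 0) (37, 45) (0, 45)]
2. ⊥bis P0·P1 via (24,31.755): [(0, 0) (37, 0) (37, 17.0604) (12.2824, 45) (0, 45)]  |A|=1319.7005
3. ⊥bis P0·P2 via (18.77,31.585): [(0, 35.0106) (0, 0) (37, 0) (37, 17.0604) (25.1864, 30.414)]  |A|=1104.3259
4. ⊥bis P0·P3 via (17,32.665): [(14.5391, 32.3571) (0, 30.5383) (0, 0) (37, 0) (37, 17.0604) (25.1864, 30.414)]  |A|=1071.8148
5. ⊥bis P0·P4 via (16.145,14.34): [(14.5391, 32.3571) (0, 30.5383) (0, 16.5797) (37, 11.4469) (37, 17.0604) (25.1864, 30.414)]  |A|=553.3227
6. ⊥bis P0·P5 via (12.81,19.65): [(14.5391, 32.3571) (0, 30.5383) (0, 29.3059) (20.6912, 13.7093) (37, 11.4469) (37, 17.0604) (25.1864, 30.414)]  |A|=421.6629
7. ⊥bis P0·P6 via (19.765,25.7): [(21.3362, 31.1167) (14.5391, 32.3571) (0, 30.5383) (0, 29.3059) (17.077, 16.4336)]  |A|=181.1315
8. canonical 5-gon: [(21.3362, 31.1167) (14.5391, 32.3571) (0, 30.5383) (0, 29.3059) (17.077, 16.4336)]
9. shoelace: 181.1315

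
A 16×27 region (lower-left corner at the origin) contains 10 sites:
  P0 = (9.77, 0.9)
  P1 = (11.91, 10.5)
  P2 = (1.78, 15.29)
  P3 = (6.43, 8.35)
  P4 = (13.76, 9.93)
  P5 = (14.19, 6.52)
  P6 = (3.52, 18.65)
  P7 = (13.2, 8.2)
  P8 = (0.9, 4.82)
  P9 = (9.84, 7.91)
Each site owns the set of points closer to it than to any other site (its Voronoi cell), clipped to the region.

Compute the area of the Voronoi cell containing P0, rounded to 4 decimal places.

1. box [0,16]×[0,27]: [(0, 0) (16, 0) (16, 27) (0, 27)]
2. ⊥bis P0·P1 via (10.84,5.7): [(0, 8.1164) (0, 0) (16, 0) (16, 4.5498)]  |A|=101.3293
3. ⊥bis P0·P2 via (5.775,8.095): [(4.1482, 7.1917) (0, 4.8885) (0, 0) (16, 0) (16, 4.5498)]  |A|=94.6342
4. ⊥bis P0·P3 via (8.1,4.625): [(10.6115, 5.7509) (0, 0.9936) (0, 0) (16, 0) (16, 4.5498)]  |A|=63.5375
5. ⊥bis P0·P4 via (11.765,5.415): [(11.4051, 5.574) (10.6115, 5.7509) (0, 0.9936) (0, 0) (16, 0) (16, 3.5437)]  |A|=61.2262
6. ⊥bis P0·P5 via (11.98,3.71): [(9.8303, 5.4007) (0, 0.9936) (0, 0) (16, 0) (16, 0.5484)]  |A|=49.781
7. ⊥bis P0·P6 via (6.645,9.775): [(9.8303, 5.4007) (0, 0.9936) (0, 0) (16, 0) (16, 0.5484)]  |A|=49.781
8. ⊥bis P0·P7 via (11.485,4.55): [(10.0615, 5.2188) (9.7505, 5.365) (0, 0.9936) (0, 0) (16, 0) (16, 0.5484)]  |A|=49.7696
9. ⊥bis P0·P8 via (5.335,2.86): [(10.0615, 5.2188) (9.7505, 5.365) (5.6246, 3.5152) (4.0711, 0) (16, 0) (16, 0.5484)]  |A|=39.8201
10. ⊥bis P0·P9 via (9.805,4.405): [(11.1129, 4.3919) (7.6571, 4.4264) (5.6246, 3.5152) (4.0711, 0) (16, 0) (16, 0.5484)]  |A|=38.1105
11. canonical 6-gon: [(11.1129, 4.3919) (7.6571, 4.4264) (5.6246, 3.5152) (4.0711, 0) (16, 0) (16, 0.5484)]
12. shoelace: 38.1105

Area of P0's cell: 38.1105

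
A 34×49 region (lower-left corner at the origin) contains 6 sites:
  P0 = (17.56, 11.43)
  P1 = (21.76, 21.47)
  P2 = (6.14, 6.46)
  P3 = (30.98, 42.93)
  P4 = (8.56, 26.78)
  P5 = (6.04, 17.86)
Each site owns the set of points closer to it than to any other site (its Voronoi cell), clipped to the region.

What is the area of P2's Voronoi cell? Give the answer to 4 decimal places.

Area of P2's cell: 159.1781

1. box [0,34]×[0,49]: [(0, 0) (34, 0) (34, 49) (0, 49)]
2. ⊥bis P2·P0 via (11.85,8.945): [(0, 36.1738) (0, 0) (15.7429, 0)]  |A|=284.7396
3. ⊥bis P2·P1 via (13.95,13.965): [(6.1185, 22.1148) (0, 28.4819) (0, 0) (15.7429, 0)]  |A|=261.2083
4. ⊥bis P2·P3 via (18.56,24.695): [(6.1185, 22.1148) (0, 28.4819) (0, 0) (15.7429, 0)]  |A|=261.2083
5. ⊥bis P2·P4 via (7.35,16.62): [(8.5732, 16.4743) (0, 17.4953) (0, 0) (15.7429, 0)]  |A|=204.6724
6. ⊥bis P2·P5 via (6.09,12.16): [(10.4342, 12.1981) (0, 12.1066) (0, 0) (15.7429, 0)]  |A|=159.1781
7. canonical 4-gon: [(10.4342, 12.1981) (0, 12.1066) (0, 0) (15.7429, 0)]
8. shoelace: 159.1781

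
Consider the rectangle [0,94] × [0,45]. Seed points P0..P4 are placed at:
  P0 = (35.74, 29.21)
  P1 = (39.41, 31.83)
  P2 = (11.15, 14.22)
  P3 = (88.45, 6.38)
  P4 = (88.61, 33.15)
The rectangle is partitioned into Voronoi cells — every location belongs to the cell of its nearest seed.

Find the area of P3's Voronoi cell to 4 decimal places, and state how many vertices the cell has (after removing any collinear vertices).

1. box [0,94]×[0,45]: [(0, 0) (94, 0) (94, 45) (0, 45)]
2. ⊥bis P3·P0 via (62.095,17.795): [(54.3875, 0) (94, 0) (94, 45) (73.8782, 45)]  |A|=1344.0217
3. ⊥bis P3·P1 via (63.93,19.105): [(56.2664, 4.3378) (54.3875, 0) (94, 0) (94, 45) (77.3686, 45)]  |A|=1273.0577
4. ⊥bis P3·P2 via (49.8,10.3): [(56.2664, 4.3378) (54.3875, 0) (94, 0) (94, 45) (77.3686, 45)]  |A|=1273.0577
5. ⊥bis P3·P4 via (88.53,19.765): [(64.3475, 19.9095) (56.2664, 4.3378) (54.3875, 0) (94, 0) (94, 19.7323)]  |A|=689.7877
6. canonical 5-gon: [(64.3475, 19.9095) (56.2664, 4.3378) (54.3875, 0) (94, 0) (94, 19.7323)]
7. shoelace: 689.7877

Area of P3's cell: 689.7877 (5 vertices)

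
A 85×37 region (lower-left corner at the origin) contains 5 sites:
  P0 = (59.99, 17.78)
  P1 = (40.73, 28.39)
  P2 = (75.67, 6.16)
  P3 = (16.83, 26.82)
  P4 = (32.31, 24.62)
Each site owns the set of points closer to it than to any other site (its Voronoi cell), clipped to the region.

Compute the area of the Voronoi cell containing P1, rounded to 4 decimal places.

1. box [0,85]×[0,37]: [(0, 0) (85, 0) (85, 37) (0, 37)]
2. ⊥bis P1·P0 via (50.36,23.085): [(0, 0) (37.6429, 0) (58.0255, 37) (0, 37)]  |A|=1769.8655
3. ⊥bis P1·P2 via (58.2,17.275): [(0, 0) (37.6429, 0) (58.0255, 37) (0, 37)]  |A|=1769.8655
4. ⊥bis P1·P3 via (28.78,27.605): [(30.5934, 0) (37.6429, 0) (58.0255, 37) (28.1628, 37)]  |A|=682.8754
5. ⊥bis P1·P4 via (36.52,26.505): [(43.57, 10.7593) (58.0255, 37) (31.8209, 37)]  |A|=343.8129
6. canonical 3-gon: [(43.57, 10.7593) (58.0255, 37) (31.8209, 37)]
7. shoelace: 343.8129

Area of P1's cell: 343.8129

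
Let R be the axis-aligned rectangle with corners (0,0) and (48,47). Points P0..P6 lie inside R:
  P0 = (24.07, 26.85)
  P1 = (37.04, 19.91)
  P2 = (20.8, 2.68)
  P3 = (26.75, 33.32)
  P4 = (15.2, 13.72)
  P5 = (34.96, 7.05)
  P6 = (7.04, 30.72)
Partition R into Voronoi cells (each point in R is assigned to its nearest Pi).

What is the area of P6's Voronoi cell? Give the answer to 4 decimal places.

Area of P6's cell: 413.8518

1. box [0,48]×[0,47]: [(0, 0) (48, 0) (48, 47) (0, 47)]
2. ⊥bis P6·P0 via (15.555,28.785): [(0, 0) (9.0137, 0) (19.6943, 47) (0, 47)]  |A|=674.6382
3. ⊥bis P6·P1 via (22.04,25.315): [(0, 0) (9.0137, 0) (19.6943, 47) (0, 47)]  |A|=674.6382
4. ⊥bis P6·P2 via (13.92,16.7): [(0, 9.8691) (12.6693, 16.0862) (19.6943, 47) (0, 47)]  |A|=539.6229
5. ⊥bis P6·P3 via (16.895,32.02): [(0, 9.8691) (12.6693, 16.0862) (16.6728, 33.7041) (14.9189, 47) (0, 47)]  |A|=507.8767
6. ⊥bis P6·P4 via (11.12,22.22): [(0, 16.8824) (14.4235, 23.8057) (16.6728, 33.7041) (14.9189, 47) (0, 47)]  |A|=413.8518
7. ⊥bis P6·P5 via (21,18.885): [(0, 16.8824) (14.4235, 23.8057) (16.6728, 33.7041) (14.9189, 47) (0, 47)]  |A|=413.8518
8. canonical 5-gon: [(0, 16.8824) (14.4235, 23.8057) (16.6728, 33.7041) (14.9189, 47) (0, 47)]
9. shoelace: 413.8518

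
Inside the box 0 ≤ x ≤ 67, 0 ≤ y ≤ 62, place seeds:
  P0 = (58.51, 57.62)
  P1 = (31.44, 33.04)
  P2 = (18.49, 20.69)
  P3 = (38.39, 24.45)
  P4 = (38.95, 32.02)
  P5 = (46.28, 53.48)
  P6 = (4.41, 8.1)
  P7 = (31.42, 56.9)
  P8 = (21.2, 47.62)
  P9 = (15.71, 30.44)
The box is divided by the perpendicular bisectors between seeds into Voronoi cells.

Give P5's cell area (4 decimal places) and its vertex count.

1. box [0,67]×[0,62]: [(0, 0) (67, 0) (67, 62) (0, 62)]
2. ⊥bis P5·P0 via (52.395,55.55): [(0, 0) (67, 0) (67, 12.4053) (50.2116, 62) (0, 62)]  |A|=3737.6919
3. ⊥bis P5·P1 via (38.86,43.26): [(62.3214, 26.2264) (50.2116, 62) (13.0483, 62)]  |A|=664.7327
4. ⊥bis P5·P2 via (32.385,37.085): [(62.3214, 26.2264) (50.2116, 62) (13.0483, 62)]  |A|=664.7327
5. ⊥bis P5·P3 via (42.335,38.965): [(46.2361, 37.9047) (59.5974, 34.2733) (50.2116, 62) (13.0483, 62)]  |A|=615.9202
6. ⊥bis P5·P4 via (42.615,42.75): [(36.8505, 44.719) (58.5731, 37.2993) (50.2116, 62) (13.0483, 62)]  |A|=558.3725
7. ⊥bis P5·P6 via (25.345,30.79): [(36.8505, 44.719) (58.5731, 37.2993) (50.2116, 62) (13.0483, 62)]  |A|=558.3725
8. ⊥bis P5·P7 via (38.85,55.19): [(36.4989, 44.9742) (36.8505, 44.719) (58.5731, 37.2993) (50.2116, 62) (40.4173, 62)]  |A|=325.3835
9. ⊥bis P5·P8 via (33.74,50.55): [(36.4989, 44.9742) (36.8505, 44.719) (58.5731, 37.2993) (50.2116, 62) (40.4173, 62)]  |A|=325.3835
10. ⊥bis P5·P9 via (30.995,41.96): [(36.4989, 44.9742) (36.8505, 44.719) (58.5731, 37.2993) (50.2116, 62) (40.4173, 62)]  |A|=325.3835
11. canonical 5-gon: [(36.4989, 44.9742) (36.8505, 44.719) (58.5731, 37.2993) (50.2116, 62) (40.4173, 62)]
12. shoelace: 325.3835

Area of P5's cell: 325.3835 (5 vertices)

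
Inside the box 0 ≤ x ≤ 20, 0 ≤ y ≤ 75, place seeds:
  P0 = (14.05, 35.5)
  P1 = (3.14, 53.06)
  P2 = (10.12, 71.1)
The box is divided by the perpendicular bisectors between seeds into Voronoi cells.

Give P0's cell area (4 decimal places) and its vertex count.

Area of P0's cell: 903.0585 (4 vertices)

1. box [0,20]×[0,75]: [(0, 0) (20, 0) (20, 75) (0, 75)]
2. ⊥bis P0·P1 via (8.595,44.28): [(0, 38.9399) (0, 0) (20, 0) (20, 51.3659)]  |A|=903.0585
3. ⊥bis P0·P2 via (12.085,53.3): [(0, 38.9399) (0, 0) (20, 0) (20, 51.3659)]  |A|=903.0585
4. canonical 4-gon: [(0, 38.9399) (0, 0) (20, 0) (20, 51.3659)]
5. shoelace: 903.0585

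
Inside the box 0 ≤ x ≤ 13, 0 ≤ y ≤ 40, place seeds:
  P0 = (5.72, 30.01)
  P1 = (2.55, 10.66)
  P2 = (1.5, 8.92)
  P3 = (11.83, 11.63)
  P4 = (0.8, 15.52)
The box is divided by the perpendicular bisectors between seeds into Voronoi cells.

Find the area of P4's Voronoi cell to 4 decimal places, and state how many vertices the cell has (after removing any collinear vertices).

Area of P4's cell: 68.1294 (4 vertices)

1. box [0,13]×[0,40]: [(0, 0) (13, 0) (13, 40) (0, 40)]
2. ⊥bis P4·P0 via (3.26,22.765): [(0, 23.8719) (0, 0) (13, 0) (13, 19.4578)]  |A|=281.6434
3. ⊥bis P4·P1 via (1.675,13.09): [(0, 23.8719) (0, 12.4869) (13, 17.1679) (13, 19.4578)]  |A|=88.8872
4. ⊥bis P4·P2 via (1.15,12.22): [(0, 23.8719) (0, 12.4869) (13, 17.1679) (13, 19.4578)]  |A|=88.8872
5. ⊥bis P4·P3 via (6.315,13.575): [(8.8828, 20.8558) (0, 23.8719) (0, 12.4869) (6.794, 14.9333)]  |A|=68.1294
6. canonical 4-gon: [(8.8828, 20.8558) (0, 23.8719) (0, 12.4869) (6.794, 14.9333)]
7. shoelace: 68.1294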